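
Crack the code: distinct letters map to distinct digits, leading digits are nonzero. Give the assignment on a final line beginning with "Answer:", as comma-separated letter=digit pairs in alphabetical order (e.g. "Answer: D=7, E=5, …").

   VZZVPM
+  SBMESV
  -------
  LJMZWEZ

Step 1. [L] adding two 6-digit numbers gives at most 6+1 digits, and here it does — L is that final carry and must be 1. So L=1.
Step 2. [col 1: M + V ≡ Z (mod 10)] several values work for M in column 1 (M + V ≡ Z (mod 10), carry-in 0); try M=9 ⇒ M=9.
Step 3. [col 1: M + V ≡ Z (mod 10)] column 1 (M + V ≡ Z (mod 10), carry-in 0) doesn't pin V yet; pick V=7 and continue. So V=7.
Step 4. [col 1: M + V ≡ Z (mod 10)] column 1: given M=9, V=7, carry-in 0, and digits 1,7,9 already taken and all letters distinct, M+V≡Z (mod 10) forces Z=6 ⇒ Z=6.
Step 5. [col 2: P + S ≡ E (mod 10)] column 2 (P + S ≡ E (mod 10), carry-in 1) doesn't pin S yet; pick S=3 and continue ⇒ S=3.
Step 6. [col 2: P + S ≡ E (mod 10)] no forcing yet in column 2 (carry-in 1); P=4 is free and consistent — try it. So P=4.
Step 7. [col 2: P + S ≡ E (mod 10)] column 2 reads P+S+carry(1)=E with P=4, S=3; with digits 1,3,4,6,7,9 already taken and all letters distinct, the only value for E is 8 ⇒ E=8.
Step 8. [col 3: V + E ≡ W (mod 10)] column 3 reads V+E+carry(0)=W with V=7, E=8; with digits 1,3,4,6,7,8,9 already taken and all letters distinct, the only value for W is 5 ⇒ W=5.
Step 9. [col 5: Z + B ≡ M (mod 10)] column 5 reads Z+B+carry(1)=M with Z=6, M=9; with digits 1,3,4,5,6,7,8,9 already taken and all letters distinct, the only value for B is 2, so B=2.
Step 10. [col 6: V + S ≡ J (mod 10)] column 6: given V=7, S=3, carry-in 0, and digits 1,2,3,4,5,6,7,8,9 already taken and all letters distinct, V+S≡J (mod 10) forces J=0, so J=0.

Answer: B=2, E=8, J=0, L=1, M=9, P=4, S=3, V=7, W=5, Z=6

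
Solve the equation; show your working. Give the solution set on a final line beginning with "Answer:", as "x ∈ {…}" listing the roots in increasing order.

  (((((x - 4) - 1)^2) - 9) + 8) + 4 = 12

Step 1. [(((((x - 4) - 1)^2) - 9) + 8) + 4 = 12] peel the +4: subtract 4 from each side. So sub: ((((x - 4) - 1)^2) - 9) + 8 = 8.
Step 2. [((((x - 4) - 1)^2) - 9) + 8 = 8] +8 is outermost — subtract 8 both sides ⇒ sub: (((x - 4) - 1)^2) - 9 = 0.
Step 3. [(((x - 4) - 1)^2) - 9 = 0] -9 is outermost — add 9 both sides. So sub: ((x - 4) - 1)^2 = 9.
Step 4. [((x - 4) - 1)^2 = 9] √ both sides: 9 ≥ 0 gives two branches ⇒ sqrt: (x - 4) - 1 = 3 or -3.
Step 5. [(x - 4) - 1 = 3 or -3] add 1: x sits inside (… - 1), so sub: x - 4 = 4 or -2.
Step 6. [x - 4 = 4 or -2] 4 comes off first (add 4). So sub: x = 8 or 2.

Answer: x ∈ {2, 8}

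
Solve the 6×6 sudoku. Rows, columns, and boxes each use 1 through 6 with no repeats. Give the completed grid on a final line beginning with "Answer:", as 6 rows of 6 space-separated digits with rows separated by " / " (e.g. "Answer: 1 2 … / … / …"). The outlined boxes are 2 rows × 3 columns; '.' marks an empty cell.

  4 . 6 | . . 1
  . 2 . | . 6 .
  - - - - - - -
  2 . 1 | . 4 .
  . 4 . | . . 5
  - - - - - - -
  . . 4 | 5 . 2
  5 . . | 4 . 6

Step 1. [r2c4∈{3}] r2c4 has the single candidate 3, so r2c4=3.
Step 2. [r1c2∈{3,5}] 3 has one home in row 1: r1c2. So r1c2=3.
Step 3. [r6c2∈{1}] r6c2 is down to just 1. So r6c2=1.
Step 4. [r6c5∈{3}] only 3 remains possible at r6c5 ⇒ r6c5=3.
Step 5. [r4c4∈{1,2,6}] col 4 places 1 nowhere but r4c4. So r4c4=1.
Step 6. [r4c1∈{3,6}] row 4 places 6 nowhere but r4c1, so r4c1=6.
Step 7. [r1c4∈{2}] r1c4 is down to just 2. So r1c4=2.
Step 8. [r2c1∈{1}] r2c1's peers cover all but 1 ⇒ r2c1=1.
Step 9. [r2c6∈{4}] r2c6's peers cover all but 4 ⇒ r2c6=4.
Step 10. [r1c5∈{5}] r1c5 has the single candidate 5. So r1c5=5.
Step 11. [r4c5∈{2}] only 2 remains possible at r4c5 ⇒ r4c5=2.
Step 12. [r5c1∈{3}] nothing but 3 survives at r5c1. So r5c1=3.
Step 13. [r5c5∈{1}] r5c5 has the single candidate 1. So r5c5=1.
Step 14. [r2c3∈{5}] r2c3 is down to just 5, so r2c3=5.
Step 15. [r5c2∈{6}] r5c2 has the single candidate 6, so r5c2=6.
Step 16. [r3c4∈{6}] nothing but 6 survives at r3c4 ⇒ r3c4=6.
Step 17. [r3c6∈{3}] r3c6 is down to just 3 ⇒ r3c6=3.
Step 18. [r6c3∈{2}] only 2 remains possible at r6c3. So r6c3=2.
Step 19. [r3c2∈{5}] r3c2 is down to just 5. So r3c2=5.
Step 20. [r4c3∈{3}] r4c3 is down to just 3 ⇒ r4c3=3.

Answer: 4 3 6 2 5 1 / 1 2 5 3 6 4 / 2 5 1 6 4 3 / 6 4 3 1 2 5 / 3 6 4 5 1 2 / 5 1 2 4 3 6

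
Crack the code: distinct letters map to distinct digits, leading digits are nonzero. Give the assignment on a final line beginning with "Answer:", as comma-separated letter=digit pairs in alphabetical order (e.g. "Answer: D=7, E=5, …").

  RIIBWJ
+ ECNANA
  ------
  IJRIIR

Step 1. [col 1: J + A ≡ R (mod 10)] no forcing yet in column 1 (carry-in 0); R=1 is free and consistent — try it, so R=1.
Step 2. [col 1: J + A ≡ R (mod 10)] column 1 (J + A ≡ R (mod 10), carry-in 0) doesn't pin J yet; pick J=9 and continue. So J=9.
Step 3. [col 1: J + A ≡ R (mod 10)] from column 1 (J=9, R=1, carry-in 0, digits 1,9 already taken and all letters distinct): A must equal 2. So A=2.
Step 4. [col 2: W + N ≡ I (mod 10)] column 2 (W + N ≡ I (mod 10), carry-in 1) doesn't pin N yet; pick N=3 and continue. So N=3.
Step 5. [col 2: W + N ≡ I (mod 10)] no forcing yet in column 2 (carry-in 1); I=8 is free and consistent — try it, so I=8.
Step 6. [col 2: W + N ≡ I (mod 10)] from column 2 (N=3, I=8, carry-in 1, digits 1,2,3,8,9 already taken and all letters distinct): W must equal 4, so W=4.
Step 7. [col 3: B + A ≡ I (mod 10)] column 3 reads B+A+carry(0)=I with A=2, I=8; with digits 1,2,3,4,8,9 already taken and all letters distinct, the only value for B is 6 ⇒ B=6.
Step 8. [col 5: I + C ≡ J (mod 10)] column 5: given I=8, J=9, carry-in 1, and digits 1,2,3,4,6,8,9 already taken and all letters distinct, I+C≡J (mod 10) forces C=0 ⇒ C=0.
Step 9. [col 6: R + E ≡ I (mod 10)] in column 6 we have R+E≡I with carry-in 0; given R=1, I=8 and digits 0,1,2,3,4,6,8,9 already taken and all letters distinct, that pins E to 7. So E=7.

Answer: A=2, B=6, C=0, E=7, I=8, J=9, N=3, R=1, W=4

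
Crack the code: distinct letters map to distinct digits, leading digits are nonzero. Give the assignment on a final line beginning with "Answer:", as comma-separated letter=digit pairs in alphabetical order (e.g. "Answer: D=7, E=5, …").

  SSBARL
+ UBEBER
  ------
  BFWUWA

Step 1. [col 1: L + R ≡ A (mod 10)] several values work for L in column 1 (L + R ≡ A (mod 10), carry-in 0); try L=1 ⇒ L=1.
Step 2. [col 1: L + R ≡ A (mod 10)] column 1 (L + R ≡ A (mod 10), carry-in 0) doesn't pin R yet; pick R=6 and continue. So R=6.
Step 3. [col 1: L + R ≡ A (mod 10)] column 1 reads L+R+carry(0)=A with L=1, R=6; with digits 1,6 already taken and all letters distinct, the only value for A is 7. So A=7.
Step 4. [col 2: R + E ≡ W (mod 10)] no forcing yet in column 2 (carry-in 0); E=4 is free and consistent — try it, so E=4.
Step 5. [col 2: R + E ≡ W (mod 10)] column 2: given R=6, E=4, carry-in 0, and digits 1,4,6,7 already taken and all letters distinct, R+E≡W (mod 10) forces W=0, so W=0.
Step 6. [col 3: A + B ≡ U (mod 10)] from column 3 (A=7, carry-in 1, digits 0,1,4,6,7 already taken and all letters distinct): U must equal 3. So U=3.
Step 7. [col 3: A + B ≡ U (mod 10)] in column 3 we have A+B≡U with carry-in 1; given A=7, U=3 and digits 0,1,3,4,6,7 already taken and all letters distinct, that pins B to 5 ⇒ B=5.
Step 8. [col 5: S + B ≡ F (mod 10)] from column 5 (B=5, carry-in 1, digits 0,1,3,4,5,6,7 already taken and all letters distinct): S must equal 2. So S=2.
Step 9. [col 5: S + B ≡ F (mod 10)] column 5: given S=2, B=5, carry-in 1, and digits 0,1,2,3,4,5,6,7 already taken and all letters distinct, S+B≡F (mod 10) forces F=8 ⇒ F=8.

Answer: A=7, B=5, E=4, F=8, L=1, R=6, S=2, U=3, W=0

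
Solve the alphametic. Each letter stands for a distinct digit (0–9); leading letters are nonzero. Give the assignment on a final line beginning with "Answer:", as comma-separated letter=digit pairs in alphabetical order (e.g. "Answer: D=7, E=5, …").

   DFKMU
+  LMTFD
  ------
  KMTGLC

Step 1. [col 1: U + D ≡ C (mod 10)] no forcing yet in column 1 (carry-in 0); U=3 is free and consistent — try it. So U=3.
Step 2. [col 1: U + D ≡ C (mod 10)] column 1 (U + D ≡ C (mod 10), carry-in 0) doesn't pin D yet; pick D=4 and continue. So D=4.
Step 3. [K] K is the leading digit of a 6-digit sum of two 5-digit numbers; the final carry is exactly 1. So K=1.
Step 4. [col 1: U + D ≡ C (mod 10)] in column 1 we have U+D≡C with carry-in 0; given U=3, D=4 and digits 1,3,4 already taken and all letters distinct, that pins C to 7, so C=7.
Step 5. [col 2: M + F ≡ L (mod 10)] several values work for M in column 2 (M + F ≡ L (mod 10), carry-in 0); try M=2. So M=2.
Step 6. [col 2: M + F ≡ L (mod 10)] L=8 is one option consistent with column 2 (M + F ≡ L (mod 10), carry-in 0) — take it, so L=8.
Step 7. [col 2: M + F ≡ L (mod 10)] from column 2 (M=2, L=8, carry-in 0, digits 1,2,3,4,7,8 already taken and all letters distinct): F must equal 6. So F=6.
Step 8. [col 3: K + T ≡ G (mod 10)] in column 3 we have K+T≡G with carry-in 0; given K=1 and digits 1,2,3,4,6,7,8 already taken and all letters distinct, that pins G to 0. So G=0.
Step 9. [col 3: K + T ≡ G (mod 10)] from column 3 (K=1, G=0, carry-in 0, digits 0,1,2,3,4,6,7,8 already taken and all letters distinct): T must equal 9, so T=9.

Answer: C=7, D=4, F=6, G=0, K=1, L=8, M=2, T=9, U=3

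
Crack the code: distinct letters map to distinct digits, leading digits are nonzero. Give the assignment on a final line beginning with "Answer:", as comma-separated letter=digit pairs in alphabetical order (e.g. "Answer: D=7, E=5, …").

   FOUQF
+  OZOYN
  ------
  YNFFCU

Step 1. [Y] Y is the leading digit of a 6-digit sum of two 5-digit numbers; the final carry is exactly 1 ⇒ Y=1.
Step 2. [col 1: F + N ≡ U (mod 10)] several values work for F in column 1 (F + N ≡ U (mod 10), carry-in 0); try F=3 ⇒ F=3.
Step 3. [col 1: F + N ≡ U (mod 10)] N=2 is one option consistent with column 1 (F + N ≡ U (mod 10), carry-in 0) — take it ⇒ N=2.
Step 4. [col 1: F + N ≡ U (mod 10)] column 1: given F=3, N=2, carry-in 0, and digits 1,2,3 already taken and all letters distinct, F+N≡U (mod 10) forces U=5, so U=5.
Step 5. [col 2: Q + Y ≡ C (mod 10)] no forcing yet in column 2 (carry-in 0); C=7 is free and consistent — try it, so C=7.
Step 6. [col 2: Q + Y ≡ C (mod 10)] column 2 reads Q+Y+carry(0)=C with Y=1, C=7; with digits 1,2,3,5,7 already taken and all letters distinct, the only value for Q is 6. So Q=6.
Step 7. [col 3: U + O ≡ F (mod 10)] from column 3 (U=5, F=3, carry-in 0, digits 1,2,3,5,6,7 already taken and all letters distinct): O must equal 8 ⇒ O=8.
Step 8. [col 4: O + Z ≡ F (mod 10)] in column 4 we have O+Z≡F with carry-in 1; given O=8, F=3 and digits 1,2,3,5,6,7,8 already taken and all letters distinct, that pins Z to 4 ⇒ Z=4.

Answer: C=7, F=3, N=2, O=8, Q=6, U=5, Y=1, Z=4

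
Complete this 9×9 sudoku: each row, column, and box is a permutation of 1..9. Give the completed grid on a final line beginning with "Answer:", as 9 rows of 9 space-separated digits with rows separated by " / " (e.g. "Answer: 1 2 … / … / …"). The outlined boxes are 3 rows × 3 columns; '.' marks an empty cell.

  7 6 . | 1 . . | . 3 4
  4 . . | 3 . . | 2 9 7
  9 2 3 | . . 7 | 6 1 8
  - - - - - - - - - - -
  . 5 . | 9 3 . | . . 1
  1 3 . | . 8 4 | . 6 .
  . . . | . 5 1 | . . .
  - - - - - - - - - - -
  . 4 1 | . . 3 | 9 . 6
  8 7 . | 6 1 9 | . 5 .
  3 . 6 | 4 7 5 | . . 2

Step 1. [r8c3∈{2}] nothing but 2 survives at r8c3. So r8c3=2.
Step 2. [r5c4∈{2,7}] in row 5, 2 fits only at r5c4 ⇒ r5c4=2.
Step 3. [r9c8∈{8}] nothing but 8 survives at r9c8. So r9c8=8.
Step 4. [r6c4∈{7}] only 7 remains possible at r6c4, so r6c4=7.
Step 5. [r8c7∈{3,4}] row 8 places 4 nowhere but r8c7. So r8c7=4.
Step 6. [r4c6∈{6}] r4c6 has the single candidate 6 ⇒ r4c6=6.
Step 7. [r2c6∈{8}] only 8 remains possible at r2c6, so r2c6=8.
Step 8. [r6c2∈{8,9}] 8 has one home in col 2: r6c2 ⇒ r6c2=8.
Step 9. [r4c1∈{2}] nothing but 2 survives at r4c1 ⇒ r4c1=2.
Step 10. [r1c7∈{5}] r1c7 is down to just 5 ⇒ r1c7=5.
Step 11. [r5c7∈{7}] r5c7 has the single candidate 7. So r5c7=7.
Step 12. [r5c3∈{9}] only 9 remains possible at r5c3, so r5c3=9.
Step 13. [r4c8∈{4}] r4c8's peers cover all but 4, so r4c8=4.
Step 14. [r8c9∈{3}] nothing but 3 survives at r8c9 ⇒ r8c9=3.
Step 15. [r7c5∈{2}] r7c5 is down to just 2 ⇒ r7c5=2.
Step 16. [r3c5∈{4}] r3c5's peers cover all but 4 ⇒ r3c5=4.
Step 17. [r9c7∈{1}] r9c7 has the single candidate 1 ⇒ r9c7=1.
Step 18. [r6c9∈{9}] nothing but 9 survives at r6c9 ⇒ r6c9=9.
Step 19. [r2c2∈{1}] r2c2's peers cover all but 1 ⇒ r2c2=1.
Step 20. [r9c2∈{9}] only 9 remains possible at r9c2, so r9c2=9.
Step 21. [r1c6∈{2}] r1c6 is down to just 2, so r1c6=2.
Step 22. [r4c7∈{8}] r4c7 has the single candidate 8. So r4c7=8.
Step 23. [r5c9∈{5}] r5c9 has the single candidate 5 ⇒ r5c9=5.
Step 24. [r6c3∈{4}] r6c3 is down to just 4. So r6c3=4.
Step 25. [r2c3∈{5}] only 5 remains possible at r2c3, so r2c3=5.
Step 26. [r6c1∈{6}] nothing but 6 survives at r6c1. So r6c1=6.
Step 27. [r7c4∈{8}] r7c4 is down to just 8, so r7c4=8.
Step 28. [r7c1∈{5}] r7c1 has the single candidate 5 ⇒ r7c1=5.
Step 29. [r1c5∈{9}] r1c5 has the single candidate 9. So r1c5=9.
Step 30. [r2c5∈{6}] r2c5's peers cover all but 6. So r2c5=6.
Step 31. [r6c7∈{3}] r6c7 is down to just 3. So r6c7=3.
Step 32. [r1c3∈{8}] nothing but 8 survives at r1c3 ⇒ r1c3=8.
Step 33. [r3c4∈{5}] only 5 remains possible at r3c4. So r3c4=5.
Step 34. [r7c8∈{7}] r7c8's peers cover all but 7 ⇒ r7c8=7.
Step 35. [r6c8∈{2}] nothing but 2 survives at r6c8 ⇒ r6c8=2.
Step 36. [r4c3∈{7}] r4c3's peers cover all but 7. So r4c3=7.

Answer: 7 6 8 1 9 2 5 3 4 / 4 1 5 3 6 8 2 9 7 / 9 2 3 5 4 7 6 1 8 / 2 5 7 9 3 6 8 4 1 / 1 3 9 2 8 4 7 6 5 / 6 8 4 7 5 1 3 2 9 / 5 4 1 8 2 3 9 7 6 / 8 7 2 6 1 9 4 5 3 / 3 9 6 4 7 5 1 8 2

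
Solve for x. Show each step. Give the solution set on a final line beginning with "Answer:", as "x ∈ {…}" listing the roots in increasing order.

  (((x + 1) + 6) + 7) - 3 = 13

Step 1. [(((x + 1) + 6) + 7) - 3 = 13] add 3: x sits inside (… - 3). So sub: ((x + 1) + 6) + 7 = 16.
Step 2. [((x + 1) + 6) + 7 = 16] the outer +7 inverts by subtracting 7, so sub: (x + 1) + 6 = 9.
Step 3. [(x + 1) + 6 = 9] subtract 6: x sits inside (… + 6), so sub: x + 1 = 3.
Step 4. [x + 1 = 3] peel the +1: subtract 1 from each side. So sub: x = 2.

Answer: x ∈ {2}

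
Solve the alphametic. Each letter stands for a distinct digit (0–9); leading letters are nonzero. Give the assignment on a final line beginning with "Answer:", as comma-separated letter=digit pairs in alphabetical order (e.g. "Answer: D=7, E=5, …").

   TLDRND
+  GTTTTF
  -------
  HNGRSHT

Step 1. [col 1: D + F ≡ T (mod 10)] column 1 (D + F ≡ T (mod 10), carry-in 0) doesn't pin T yet; pick T=8 and continue. So T=8.
Step 2. [col 1: D + F ≡ T (mod 10)] no forcing yet in column 1 (carry-in 0); F=6 is free and consistent — try it, so F=6.
Step 3. [H] adding two 6-digit numbers gives at most 6+1 digits, and here it does — H is that final carry and must be 1, so H=1.
Step 4. [col 1: D + F ≡ T (mod 10)] column 1: given F=6, T=8, carry-in 0, and digits 1,6,8 already taken and all letters distinct, D+F≡T (mod 10) forces D=2 ⇒ D=2.
Step 5. [col 2: N + T ≡ H (mod 10)] column 2: given T=8, H=1, carry-in 0, and digits 1,2,6,8 already taken and all letters distinct, N+T≡H (mod 10) forces N=3. So N=3.
Step 6. [col 3: R + T ≡ S (mod 10)] several values work for S in column 3 (R + T ≡ S (mod 10), carry-in 1); try S=9 ⇒ S=9.
Step 7. [col 3: R + T ≡ S (mod 10)] in column 3 we have R+T≡S with carry-in 1; given T=8, S=9 and digits 1,2,3,6,8,9 already taken and all letters distinct, that pins R to 0 ⇒ R=0.
Step 8. [col 5: L + T ≡ G (mod 10)] in column 5 we have L+T≡G with carry-in 1; given T=8 and digits 0,1,2,3,6,8,9 already taken and all letters distinct, that pins G to 4. So G=4.
Step 9. [col 5: L + T ≡ G (mod 10)] column 5: given T=8, G=4, carry-in 1, and digits 0,1,2,3,4,6,8,9 already taken and all letters distinct, L+T≡G (mod 10) forces L=5, so L=5.

Answer: D=2, F=6, G=4, H=1, L=5, N=3, R=0, S=9, T=8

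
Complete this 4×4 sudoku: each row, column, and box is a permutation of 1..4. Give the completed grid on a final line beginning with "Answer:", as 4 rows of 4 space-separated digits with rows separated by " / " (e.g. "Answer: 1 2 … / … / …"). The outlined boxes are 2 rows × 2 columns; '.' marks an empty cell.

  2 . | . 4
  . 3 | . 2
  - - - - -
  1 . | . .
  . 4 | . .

Step 1. [r3c4∈{3}] nothing but 3 survives at r3c4, so r3c4=3.
Step 2. [r4c3∈{1,2}] 2 has one home in row 4: r4c3. So r4c3=2.
Step 3. [r1c2∈{1}] r1c2 is down to just 1, so r1c2=1.
Step 4. [r2c3∈{1}] r2c3 has the single candidate 1, so r2c3=1.
Step 5. [r2c1∈{4}] r2c1's peers cover all but 4 ⇒ r2c1=4.
Step 6. [r3c3∈{4}] r3c3 is down to just 4. So r3c3=4.
Step 7. [r3c2∈{2}] r3c2 is down to just 2 ⇒ r3c2=2.
Step 8. [r4c1∈{3}] r4c1 is down to just 3. So r4c1=3.
Step 9. [r4c4∈{1}] r4c4 has the single candidate 1 ⇒ r4c4=1.
Step 10. [r1c3∈{3}] r1c3 is down to just 3, so r1c3=3.

Answer: 2 1 3 4 / 4 3 1 2 / 1 2 4 3 / 3 4 2 1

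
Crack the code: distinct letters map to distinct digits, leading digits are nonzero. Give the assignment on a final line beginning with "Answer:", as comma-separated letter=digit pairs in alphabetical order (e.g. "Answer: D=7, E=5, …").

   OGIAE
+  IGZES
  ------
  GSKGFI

Step 1. [col 1: E + S ≡ I (mod 10)] several values work for S in column 1 (E + S ≡ I (mod 10), carry-in 0); try S=4, so S=4.
Step 2. [G] G is the leading digit of a 6-digit sum of two 5-digit numbers; the final carry is exactly 1. So G=1.
Step 3. [col 1: E + S ≡ I (mod 10)] no forcing yet in column 1 (carry-in 0); I=6 is free and consistent — try it, so I=6.
Step 4. [col 1: E + S ≡ I (mod 10)] in column 1 we have E+S≡I with carry-in 0; given S=4, I=6 and digits 1,4,6 already taken and all letters distinct, that pins E to 2 ⇒ E=2.
Step 5. [col 2: A + E ≡ F (mod 10)] several values work for A in column 2 (A + E ≡ F (mod 10), carry-in 0); try A=7 ⇒ A=7.
Step 6. [col 2: A + E ≡ F (mod 10)] in column 2 we have A+E≡F with carry-in 0; given A=7, E=2 and digits 1,2,4,6,7 already taken and all letters distinct, that pins F to 9, so F=9.
Step 7. [col 3: I + Z ≡ G (mod 10)] from column 3 (I=6, G=1, carry-in 0, digits 1,2,4,6,7,9 already taken and all letters distinct): Z must equal 5 ⇒ Z=5.
Step 8. [col 4: G + G ≡ K (mod 10)] column 4: given G=1, carry-in 1, and digits 1,2,4,5,6,7,9 already taken and all letters distinct, G+G≡K (mod 10) forces K=3, so K=3.
Step 9. [col 5: O + I ≡ S (mod 10)] column 5: given I=6, S=4, carry-in 0, and digits 1,2,3,4,5,6,7,9 already taken and all letters distinct, O+I≡S (mod 10) forces O=8 ⇒ O=8.

Answer: A=7, E=2, F=9, G=1, I=6, K=3, O=8, S=4, Z=5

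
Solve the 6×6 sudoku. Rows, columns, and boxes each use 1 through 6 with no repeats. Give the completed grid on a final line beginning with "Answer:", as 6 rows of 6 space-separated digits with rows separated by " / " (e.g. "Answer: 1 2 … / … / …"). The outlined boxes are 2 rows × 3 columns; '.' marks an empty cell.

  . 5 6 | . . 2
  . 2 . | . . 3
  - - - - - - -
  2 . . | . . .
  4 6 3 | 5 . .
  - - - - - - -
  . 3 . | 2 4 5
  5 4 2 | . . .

Step 1. [r1c5∈{1}] only 1 remains possible at r1c5, so r1c5=1.
Step 2. [r3c6∈{1,4,6}] across col 6, 4 lands solely at r3c6, so r3c6=4.
Step 3. [r6c6∈{1,6}] r6c6 is the only open cell in col 6 admitting 6 ⇒ r6c6=6.
Step 4. [r5c3∈{1}] only 1 remains possible at r5c3. So r5c3=1.
Step 5. [r6c5∈{3}] r6c5 is down to just 3 ⇒ r6c5=3.
Step 6. [r3c5∈{6}] r3c5's peers cover all but 6, so r3c5=6.
Step 7. [r3c4∈{1,3}] in row 3, 3 fits only at r3c4. So r3c4=3.
Step 8. [r1c4∈{4}] nothing but 4 survives at r1c4 ⇒ r1c4=4.
Step 9. [r3c2∈{1}] r3c2's peers cover all but 1 ⇒ r3c2=1.
Step 10. [r3c3∈{5}] r3c3 has the single candidate 5. So r3c3=5.
Step 11. [r5c1∈{6}] r5c1's peers cover all but 6. So r5c1=6.
Step 12. [r6c4∈{1}] r6c4's peers cover all but 1 ⇒ r6c4=1.
Step 13. [r2c3∈{4}] r2c3 is down to just 4 ⇒ r2c3=4.
Step 14. [r2c1∈{1}] r2c1's peers cover all but 1. So r2c1=1.
Step 15. [r2c4∈{6}] only 6 remains possible at r2c4, so r2c4=6.
Step 16. [r2c5∈{5}] nothing but 5 survives at r2c5 ⇒ r2c5=5.
Step 17. [r4c5∈{2}] nothing but 2 survives at r4c5 ⇒ r4c5=2.
Step 18. [r4c6∈{1}] r4c6's peers cover all but 1 ⇒ r4c6=1.
Step 19. [r1c1∈{3}] r1c1 has the single candidate 3 ⇒ r1c1=3.

Answer: 3 5 6 4 1 2 / 1 2 4 6 5 3 / 2 1 5 3 6 4 / 4 6 3 5 2 1 / 6 3 1 2 4 5 / 5 4 2 1 3 6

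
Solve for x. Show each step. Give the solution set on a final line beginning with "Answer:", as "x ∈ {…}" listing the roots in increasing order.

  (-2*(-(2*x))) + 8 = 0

Step 1. [(-2*(-(2*x))) + 8 = 0] peel the +8: subtract 8 from each side, so sub: -2*(-(2*x)) = -8.
Step 2. [-2*(-(2*x)) = -8] LHS = -2·(…); ÷-2 both sides, so div: -(2*x) = 4.
Step 3. [-(2*x) = 4] leading − — multiply by −1 ⇒ neg: 2*x = -4.
Step 4. [2*x = -4] 2 out front; divide by 2, so div: x = -2.

Answer: x ∈ {-2}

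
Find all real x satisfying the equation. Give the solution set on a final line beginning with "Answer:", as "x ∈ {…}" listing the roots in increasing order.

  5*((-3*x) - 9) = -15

Step 1. [5*((-3*x) - 9) = -15] LHS = 5·(…); ÷5 both sides. So div: (-3*x) - 9 = -3.
Step 2. [(-3*x) - 9 = -3] -3 divides every term; factor it out ⇒ factor: x + 3 = 1.
Step 3. [x + 3 = 1] subtract 3: x sits inside (… + 3). So sub: x = -2.

Answer: x ∈ {-2}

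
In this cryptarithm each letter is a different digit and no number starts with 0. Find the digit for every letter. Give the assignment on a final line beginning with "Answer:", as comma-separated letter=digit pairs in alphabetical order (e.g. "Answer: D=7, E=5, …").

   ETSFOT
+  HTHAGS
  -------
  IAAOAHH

Step 1. [I] I is the leading digit of a 7-digit sum of two 6-digit numbers; the final carry is exactly 1 ⇒ I=1.
Step 2. [col 1: T + S ≡ H (mod 10)] H=9 is one option consistent with column 1 (T + S ≡ H (mod 10), carry-in 0) — take it. So H=9.
Step 3. [col 1: T + S ≡ H (mod 10)] several values work for S in column 1 (T + S ≡ H (mod 10), carry-in 0); try S=6 ⇒ S=6.
Step 4. [col 1: T + S ≡ H (mod 10)] in column 1 we have T+S≡H with carry-in 0; given S=6, H=9 and digits 1,6,9 already taken and all letters distinct, that pins T to 3 ⇒ T=3.
Step 5. [col 2: O + G ≡ H (mod 10)] no forcing yet in column 2 (carry-in 0); O=5 is free and consistent — try it ⇒ O=5.
Step 6. [col 2: O + G ≡ H (mod 10)] in column 2 we have O+G≡H with carry-in 0; given O=5, H=9 and digits 1,3,5,6,9 already taken and all letters distinct, that pins G to 4. So G=4.
Step 7. [col 3: F + A ≡ A (mod 10)] column 3: given nothing yet, carry-in 0, and digits 1,3,4,5,6,9 already taken and all letters distinct, F+A≡A (mod 10) forces F=0. So F=0.
Step 8. [col 3: F + A ≡ A (mod 10)] no forcing yet in column 3 (carry-in 0); A=7 is free and consistent — try it ⇒ A=7.
Step 9. [col 6: E + H ≡ A (mod 10)] in column 6 we have E+H≡A with carry-in 0; given H=9, A=7 and digits 0,1,3,4,5,6,7,9 already taken and all letters distinct, that pins E to 8 ⇒ E=8.

Answer: A=7, E=8, F=0, G=4, H=9, I=1, O=5, S=6, T=3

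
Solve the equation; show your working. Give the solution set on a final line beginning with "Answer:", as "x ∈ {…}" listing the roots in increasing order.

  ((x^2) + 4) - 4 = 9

Step 1. [((x^2) + 4) - 4 = 9] add 4: x sits inside (… - 4). So sub: (x^2) + 4 = 13.
Step 2. [(x^2) + 4 = 13] the outer +4 inverts by subtracting 4 ⇒ sub: x^2 = 9.
Step 3. [x^2 = 9] LHS squared, RHS 9 ≥ 0: apply √ (±). So sqrt: x = 3 or -3.

Answer: x ∈ {-3, 3}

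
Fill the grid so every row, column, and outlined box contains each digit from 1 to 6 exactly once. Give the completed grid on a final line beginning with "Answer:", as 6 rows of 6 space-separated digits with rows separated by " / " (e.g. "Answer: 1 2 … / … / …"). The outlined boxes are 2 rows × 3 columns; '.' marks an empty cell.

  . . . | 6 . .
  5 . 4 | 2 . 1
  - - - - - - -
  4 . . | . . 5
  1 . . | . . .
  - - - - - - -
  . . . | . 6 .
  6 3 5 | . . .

Step 1. [r4c6∈{2,3,4,6}] 6 has one home in col 6: r4c6, so r4c6=6.
Step 2. [r1c1∈{2,3}] across col 1, 3 lands solely at r1c1, so r1c1=3.
Step 3. [r5c2∈{1,2,4}] r5c2 is the only open cell in col 2 admitting 4, so r5c2=4.
Step 4. [r5c3∈{1,2}] in box 5, 1 fits only at r5c3, so r5c3=1.
Step 5. [r1c3∈{2}] r1c3 has the single candidate 2, so r1c3=2.
Step 6. [r4c3∈{3}] r4c3 has the single candidate 3, so r4c3=3.
Step 7. [r4c4∈{4}] r4c4's peers cover all but 4 ⇒ r4c4=4.
Step 8. [r4c5∈{2}] only 2 remains possible at r4c5, so r4c5=2.
Step 9. [r6c6∈{2,4}] 2 has one home in row 6: r6c6 ⇒ r6c6=2.
Step 10. [r6c5∈{1,4}] row 6 places 4 nowhere but r6c5, so r6c5=4.
Step 11. [r3c5∈{1,3}] in col 5, 1 fits only at r3c5 ⇒ r3c5=1.
Step 12. [r2c2∈{6}] only 6 remains possible at r2c2 ⇒ r2c2=6.
Step 13. [r5c4∈{3,5}] r5c4 is the only open cell in row 5 admitting 5 ⇒ r5c4=5.
Step 14. [r2c5∈{3}] nothing but 3 survives at r2c5 ⇒ r2c5=3.
Step 15. [r3c4∈{3}] r3c4 has the single candidate 3. So r3c4=3.
Step 16. [r3c3∈{6}] r3c3's peers cover all but 6 ⇒ r3c3=6.
Step 17. [r5c6∈{3}] r5c6's peers cover all but 3. So r5c6=3.
Step 18. [r3c2∈{2}] r3c2 is down to just 2. So r3c2=2.
Step 19. [r5c1∈{2}] nothing but 2 survives at r5c1, so r5c1=2.
Step 20. [r4c2∈{5}] r4c2 has the single candidate 5. So r4c2=5.
Step 21. [r6c4∈{1}] nothing but 1 survives at r6c4, so r6c4=1.
Step 22. [r1c2∈{1}] nothing but 1 survives at r1c2, so r1c2=1.
Step 23. [r1c6∈{4}] r1c6's peers cover all but 4. So r1c6=4.
Step 24. [r1c5∈{5}] nothing but 5 survives at r1c5 ⇒ r1c5=5.

Answer: 3 1 2 6 5 4 / 5 6 4 2 3 1 / 4 2 6 3 1 5 / 1 5 3 4 2 6 / 2 4 1 5 6 3 / 6 3 5 1 4 2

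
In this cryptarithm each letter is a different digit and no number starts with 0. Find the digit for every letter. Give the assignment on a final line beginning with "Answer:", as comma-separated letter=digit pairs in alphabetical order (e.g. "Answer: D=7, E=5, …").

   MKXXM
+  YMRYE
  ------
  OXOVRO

Step 1. [col 1: M + E ≡ O (mod 10)] several values work for E in column 1 (M + E ≡ O (mod 10), carry-in 0); try E=4, so E=4.
Step 2. [col 1: M + E ≡ O (mod 10)] no forcing yet in column 1 (carry-in 0); O=1 is free and consistent — try it, so O=1.
Step 3. [col 1: M + E ≡ O (mod 10)] column 1: given E=4, O=1, carry-in 0, and digits 1,4 already taken and all letters distinct, M+E≡O (mod 10) forces M=7, so M=7.
Step 4. [col 2: X + Y ≡ R (mod 10)] no forcing yet in column 2 (carry-in 1); R=5 is free and consistent — try it. So R=5.
Step 5. [col 2: X + Y ≡ R (mod 10)] Y=8 is one option consistent with column 2 (X + Y ≡ R (mod 10), carry-in 1) — take it, so Y=8.
Step 6. [col 2: X + Y ≡ R (mod 10)] column 2 reads X+Y+carry(1)=R with Y=8, R=5; with digits 1,4,5,7,8 already taken and all letters distinct, the only value for X is 6. So X=6.
Step 7. [col 3: X + R ≡ V (mod 10)] from column 3 (X=6, R=5, carry-in 1, digits 1,4,5,6,7,8 already taken and all letters distinct): V must equal 2, so V=2.
Step 8. [col 4: K + M ≡ O (mod 10)] column 4 reads K+M+carry(1)=O with M=7, O=1; with digits 1,2,4,5,6,7,8 already taken and all letters distinct, the only value for K is 3 ⇒ K=3.

Answer: E=4, K=3, M=7, O=1, R=5, V=2, X=6, Y=8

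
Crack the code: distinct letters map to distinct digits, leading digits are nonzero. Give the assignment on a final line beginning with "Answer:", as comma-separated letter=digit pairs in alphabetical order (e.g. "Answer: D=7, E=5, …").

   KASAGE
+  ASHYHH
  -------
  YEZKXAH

Step 1. [col 1: E + H ≡ H (mod 10)] column 1 reads E+H+carry(0)=H with nothing yet; with all letters distinct, none taken yet, the only value for E is 0, so E=0.
Step 2. [Y] Y is the leading digit of a 7-digit sum of two 6-digit numbers; the final carry is exactly 1 ⇒ Y=1.
Step 3. [col 1: E + H ≡ H (mod 10)] no forcing yet in column 1 (carry-in 0); H=3 is free and consistent — try it, so H=3.
Step 4. [col 2: G + H ≡ A (mod 10)] column 2 (G + H ≡ A (mod 10), carry-in 0) doesn't pin A yet; pick A=2 and continue. So A=2.
Step 5. [col 2: G + H ≡ A (mod 10)] column 2 reads G+H+carry(0)=A with H=3, A=2; with digits 0,1,2,3 already taken and all letters distinct, the only value for G is 9, so G=9.
Step 6. [col 3: A + Y ≡ X (mod 10)] in column 3 we have A+Y≡X with carry-in 1; given A=2, Y=1 and digits 0,1,2,3,9 already taken and all letters distinct, that pins X to 4. So X=4.
Step 7. [col 4: S + H ≡ K (mod 10)] column 4: given H=3, carry-in 0, and digits 0,1,2,3,4,9 already taken and all letters distinct, S+H≡K (mod 10) forces K=8. So K=8.
Step 8. [col 4: S + H ≡ K (mod 10)] from column 4 (H=3, K=8, carry-in 0, digits 0,1,2,3,4,8,9 already taken and all letters distinct): S must equal 5. So S=5.
Step 9. [col 5: A + S ≡ Z (mod 10)] column 5: given A=2, S=5, carry-in 0, and digits 0,1,2,3,4,5,8,9 already taken and all letters distinct, A+S≡Z (mod 10) forces Z=7. So Z=7.

Answer: A=2, E=0, G=9, H=3, K=8, S=5, X=4, Y=1, Z=7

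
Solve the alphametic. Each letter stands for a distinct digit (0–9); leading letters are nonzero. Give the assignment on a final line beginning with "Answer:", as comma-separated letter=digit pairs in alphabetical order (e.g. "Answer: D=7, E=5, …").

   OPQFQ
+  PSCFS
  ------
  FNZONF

Step 1. [col 1: Q + S ≡ F (mod 10)] column 1 (Q + S ≡ F (mod 10), carry-in 0) doesn't pin F yet; pick F=1 and continue. So F=1.
Step 2. [col 1: Q + S ≡ F (mod 10)] column 1 (Q + S ≡ F (mod 10), carry-in 0) doesn't pin S yet; pick S=2 and continue. So S=2.
Step 3. [col 1: Q + S ≡ F (mod 10)] column 1 reads Q+S+carry(0)=F with S=2, F=1; with digits 1,2 already taken and all letters distinct, the only value for Q is 9, so Q=9.
Step 4. [col 2: F + F ≡ N (mod 10)] in column 2 we have F+F≡N with carry-in 1; given F=1 and digits 1,2,9 already taken and all letters distinct, that pins N to 3. So N=3.
Step 5. [col 3: Q + C ≡ O (mod 10)] column 3 (Q + C ≡ O (mod 10), carry-in 0) doesn't pin O yet; pick O=5 and continue. So O=5.
Step 6. [col 3: Q + C ≡ O (mod 10)] in column 3 we have Q+C≡O with carry-in 0; given Q=9, O=5 and digits 1,2,3,5,9 already taken and all letters distinct, that pins C to 6, so C=6.
Step 7. [col 4: P + S ≡ Z (mod 10)] several values work for P in column 4 (P + S ≡ Z (mod 10), carry-in 1); try P=7 ⇒ P=7.
Step 8. [col 4: P + S ≡ Z (mod 10)] in column 4 we have P+S≡Z with carry-in 1; given P=7, S=2 and digits 1,2,3,5,6,7,9 already taken and all letters distinct, that pins Z to 0 ⇒ Z=0.

Answer: C=6, F=1, N=3, O=5, P=7, Q=9, S=2, Z=0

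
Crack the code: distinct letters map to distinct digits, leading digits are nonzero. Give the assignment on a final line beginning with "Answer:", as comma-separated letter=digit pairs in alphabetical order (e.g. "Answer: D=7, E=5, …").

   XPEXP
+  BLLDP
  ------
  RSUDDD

Step 1. [col 1: P + P ≡ D (mod 10)] several values work for D in column 1 (P + P ≡ D (mod 10), carry-in 0); try D=0. So D=0.
Step 2. [R] adding two 5-digit numbers gives at most 5+1 digits, and here it does — R is that final carry and must be 1, so R=1.
Step 3. [col 1: P + P ≡ D (mod 10)] from column 1 (D=0, carry-in 0, digits 0,1 already taken and all letters distinct): P must equal 5 ⇒ P=5.
Step 4. [col 2: X + D ≡ D (mod 10)] column 2: given D=0, carry-in 1, and digits 0,1,5 already taken and all letters distinct, X+D≡D (mod 10) forces X=9, so X=9.
Step 5. [col 3: E + L ≡ D (mod 10)] no forcing yet in column 3 (carry-in 1); L=2 is free and consistent — try it. So L=2.
Step 6. [col 3: E + L ≡ D (mod 10)] from column 3 (L=2, D=0, carry-in 1, digits 0,1,2,5,9 already taken and all letters distinct): E must equal 7 ⇒ E=7.
Step 7. [col 4: P + L ≡ U (mod 10)] from column 4 (P=5, L=2, carry-in 1, digits 0,1,2,5,7,9 already taken and all letters distinct): U must equal 8. So U=8.
Step 8. [col 5: X + B ≡ S (mod 10)] column 5: given X=9, carry-in 0, and digits 0,1,2,5,7,8,9 already taken and all letters distinct, X+B≡S (mod 10) forces S=3. So S=3.
Step 9. [col 5: X + B ≡ S (mod 10)] column 5 reads X+B+carry(0)=S with X=9, S=3; with digits 0,1,2,3,5,7,8,9 already taken and all letters distinct, the only value for B is 4. So B=4.

Answer: B=4, D=0, E=7, L=2, P=5, R=1, S=3, U=8, X=9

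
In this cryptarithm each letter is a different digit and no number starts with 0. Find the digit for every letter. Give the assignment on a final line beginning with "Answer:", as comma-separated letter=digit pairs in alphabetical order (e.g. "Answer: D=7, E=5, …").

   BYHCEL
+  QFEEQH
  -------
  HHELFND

Step 1. [col 1: L + H ≡ D (mod 10)] no forcing yet in column 1 (carry-in 0); H=1 is free and consistent — try it. So H=1.
Step 2. [col 1: L + H ≡ D (mod 10)] column 1 (L + H ≡ D (mod 10), carry-in 0) doesn't pin D yet; pick D=0 and continue ⇒ D=0.
Step 3. [col 1: L + H ≡ D (mod 10)] column 1: given H=1, D=0, carry-in 0, and digits 0,1 already taken and all letters distinct, L+H≡D (mod 10) forces L=9, so L=9.
Step 4. [col 2: E + Q ≡ N (mod 10)] column 2 (E + Q ≡ N (mod 10), carry-in 1) doesn't pin Q yet; pick Q=8 and continue, so Q=8.
Step 5. [col 2: E + Q ≡ N (mod 10)] column 2 (E + Q ≡ N (mod 10), carry-in 1) doesn't pin N yet; pick N=6 and continue. So N=6.
Step 6. [col 2: E + Q ≡ N (mod 10)] column 2 reads E+Q+carry(1)=N with Q=8, N=6; with digits 0,1,6,8,9 already taken and all letters distinct, the only value for E is 7 ⇒ E=7.
Step 7. [col 3: C + E ≡ F (mod 10)] several values work for C in column 3 (C + E ≡ F (mod 10), carry-in 1); try C=4. So C=4.
Step 8. [col 3: C + E ≡ F (mod 10)] column 3: given C=4, E=7, carry-in 1, and digits 0,1,4,6,7,8,9 already taken and all letters distinct, C+E≡F (mod 10) forces F=2. So F=2.
Step 9. [col 5: Y + F ≡ E (mod 10)] in column 5 we have Y+F≡E with carry-in 0; given F=2, E=7 and digits 0,1,2,4,6,7,8,9 already taken and all letters distinct, that pins Y to 5. So Y=5.
Step 10. [col 6: B + Q ≡ H (mod 10)] in column 6 we have B+Q≡H with carry-in 0; given Q=8, H=1 and digits 0,1,2,4,5,6,7,8,9 already taken and all letters distinct, that pins B to 3 ⇒ B=3.

Answer: B=3, C=4, D=0, E=7, F=2, H=1, L=9, N=6, Q=8, Y=5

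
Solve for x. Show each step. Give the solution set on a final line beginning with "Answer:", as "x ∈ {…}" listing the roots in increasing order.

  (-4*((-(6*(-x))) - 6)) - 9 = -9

Step 1. [(-4*((-(6*(-x))) - 6)) - 9 = -9] the outer -9 inverts by adding 9. So sub: -4*((-(6*(-x))) - 6) = 0.
Step 2. [-4*((-(6*(-x))) - 6) = 0] leading coefficient -4: divide by -4, so div: (-(6*(-x))) - 6 = 0.
Step 3. [(-(6*(-x))) - 6 = 0] 6 comes off first (add 6), so sub: -(6*(-x)) = 6.
Step 4. [-(6*(-x)) = 6] LHS negated; negate both sides, so neg: 6*(-x) = -6.
Step 5. [6*(-x) = -6] divide by the outer 6 ⇒ div: -x = -1.
Step 6. [-x = -1] flip signs both sides. So neg: x = 1.

Answer: x ∈ {1}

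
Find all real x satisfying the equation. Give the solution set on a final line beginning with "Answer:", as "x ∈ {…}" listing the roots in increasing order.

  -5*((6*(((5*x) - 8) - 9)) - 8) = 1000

Step 1. [-5*((6*(((5*x) - 8) - 9)) - 8) = 1000] LHS = -5·(…); ÷-5 both sides, so div: (6*(((5*x) - 8) - 9)) - 8 = -200.
Step 2. [(6*(((5*x) - 8) - 9)) - 8 = -200] peel the -8: add 8 from each side, so sub: 6*(((5*x) - 8) - 9) = -192.
Step 3. [6*(((5*x) - 8) - 9) = -192] LHS = 6·(…); ÷6 both sides, so div: ((5*x) - 8) - 9 = -32.
Step 4. [((5*x) - 8) - 9 = -32] 9 comes off first (add 9), so sub: (5*x) - 8 = -23.
Step 5. [(5*x) - 8 = -23] the outer -8 inverts by adding 8. So sub: 5*x = -15.
Step 6. [5*x = -15] 5·(inner) — divide through by 5. So div: x = -3.

Answer: x ∈ {-3}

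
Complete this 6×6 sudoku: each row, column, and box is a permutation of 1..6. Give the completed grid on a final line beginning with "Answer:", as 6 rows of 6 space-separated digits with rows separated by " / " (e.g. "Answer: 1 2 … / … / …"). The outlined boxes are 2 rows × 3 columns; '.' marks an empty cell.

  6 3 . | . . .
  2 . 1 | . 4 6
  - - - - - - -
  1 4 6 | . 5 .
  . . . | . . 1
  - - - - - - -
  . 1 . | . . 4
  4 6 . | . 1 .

Step 1. [r2c4∈{3,5}] row 2 places 3 nowhere but r2c4. So r2c4=3.
Step 2. [r3c4∈{2}] r3c4's peers cover all but 2 ⇒ r3c4=2.
Step 3. [r6c4∈{5}] nothing but 5 survives at r6c4. So r6c4=5.
Step 4. [r1c6∈{2,5}] r1c6 is the only open cell in col 6 admitting 5. So r1c6=5.
Step 5. [r6c6∈{2,3}] r6c6 is the only open cell in col 6 admitting 2. So r6c6=2.
Step 6. [r5c5∈{3,6}] 3 has one home in box 6: r5c5. So r5c5=3.
Step 7. [r4c2∈{2,5}] in col 2, 2 fits only at r4c2, so r4c2=2.
Step 8. [r5c1∈{5}] nothing but 5 survives at r5c1, so r5c1=5.
Step 9. [r4c3∈{3,5}] in row 4, 5 fits only at r4c3, so r4c3=5.
Step 10. [r4c4∈{4,6}] 4 has one home in row 4: r4c4 ⇒ r4c4=4.
Step 11. [r1c3∈{4}] r1c3's peers cover all but 4. So r1c3=4.
Step 12. [r1c5∈{2}] r1c5's peers cover all but 2. So r1c5=2.
Step 13. [r5c3∈{2}] r5c3 is down to just 2. So r5c3=2.
Step 14. [r4c1∈{3}] only 3 remains possible at r4c1. So r4c1=3.
Step 15. [r3c6∈{3}] r3c6 has the single candidate 3, so r3c6=3.
Step 16. [r5c4∈{6}] r5c4 is down to just 6 ⇒ r5c4=6.
Step 17. [r2c2∈{5}] r2c2 is down to just 5, so r2c2=5.
Step 18. [r6c3∈{3}] r6c3 is down to just 3 ⇒ r6c3=3.
Step 19. [r1c4∈{1}] nothing but 1 survives at r1c4 ⇒ r1c4=1.
Step 20. [r4c5∈{6}] r4c5 has the single candidate 6, so r4c5=6.

Answer: 6 3 4 1 2 5 / 2 5 1 3 4 6 / 1 4 6 2 5 3 / 3 2 5 4 6 1 / 5 1 2 6 3 4 / 4 6 3 5 1 2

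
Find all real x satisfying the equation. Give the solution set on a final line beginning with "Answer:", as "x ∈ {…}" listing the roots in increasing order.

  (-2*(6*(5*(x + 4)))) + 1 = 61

Step 1. [(-2*(6*(5*(x + 4)))) + 1 = 61] the outer +1 inverts by subtracting 1 ⇒ sub: -2*(6*(5*(x + 4))) = 60.
Step 2. [-2*(6*(5*(x + 4))) = 60] divide by the outer -2 ⇒ div: 6*(5*(x + 4)) = -30.
Step 3. [6*(5*(x + 4)) = -30] LHS = 6·(…); ÷6 both sides ⇒ div: 5*(x + 4) = -5.
Step 4. [5*(x + 4) = -5] 5·(inner) — divide through by 5, so div: x + 4 = -1.
Step 5. [x + 4 = -1] subtract 4: x sits inside (… + 4), so sub: x = -5.

Answer: x ∈ {-5}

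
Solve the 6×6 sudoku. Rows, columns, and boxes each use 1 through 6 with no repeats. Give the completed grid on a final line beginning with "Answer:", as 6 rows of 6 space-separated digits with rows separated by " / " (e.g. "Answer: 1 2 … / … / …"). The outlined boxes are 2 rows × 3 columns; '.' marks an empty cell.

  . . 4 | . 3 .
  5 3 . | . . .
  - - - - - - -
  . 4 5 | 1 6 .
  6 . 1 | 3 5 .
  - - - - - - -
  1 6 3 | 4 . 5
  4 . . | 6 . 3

Step 1. [r1c1∈{2}] r1c1 has the single candidate 2 ⇒ r1c1=2.
Step 2. [r2c5∈{1,2,4}] across col 5, 4 lands solely at r2c5. So r2c5=4.
Step 3. [r2c6∈{1,2,6}] r2c6 is the only open cell in row 2 admitting 1, so r2c6=1.
Step 4. [r4c2∈{2}] r4c2's peers cover all but 2, so r4c2=2.
Step 5. [r6c3∈{2}] r6c3's peers cover all but 2 ⇒ r6c3=2.
Step 6. [r6c2∈{5}] r6c2 is down to just 5 ⇒ r6c2=5.
Step 7. [r1c4∈{5}] only 5 remains possible at r1c4 ⇒ r1c4=5.
Step 8. [r1c2∈{1}] r1c2 is down to just 1, so r1c2=1.
Step 9. [r3c6∈{2}] r3c6 has the single candidate 2 ⇒ r3c6=2.
Step 10. [r5c5∈{2}] nothing but 2 survives at r5c5, so r5c5=2.
Step 11. [r3c1∈{3}] nothing but 3 survives at r3c1, so r3c1=3.
Step 12. [r6c5∈{1}] r6c5 has the single candidate 1. So r6c5=1.
Step 13. [r2c3∈{6}] r2c3's peers cover all but 6, so r2c3=6.
Step 14. [r4c6∈{4}] r4c6 has the single candidate 4. So r4c6=4.
Step 15. [r1c6∈{6}] r1c6 has the single candidate 6. So r1c6=6.
Step 16. [r2c4∈{2}] r2c4's peers cover all but 2, so r2c4=2.

Answer: 2 1 4 5 3 6 / 5 3 6 2 4 1 / 3 4 5 1 6 2 / 6 2 1 3 5 4 / 1 6 3 4 2 5 / 4 5 2 6 1 3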